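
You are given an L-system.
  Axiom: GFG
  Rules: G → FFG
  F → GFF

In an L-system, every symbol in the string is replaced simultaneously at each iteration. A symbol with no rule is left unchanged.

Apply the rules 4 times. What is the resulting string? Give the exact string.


Answer: GFFGFFFFGFFGGFFGFFFFGGFFGFFGFFGFFFFGFFGGFFGFFFFGGFFGFFFFGGFFGFFFFGGFFGFFGFFGFFFFGFFGGFFGFFFFGGFFGFFGFFGFFFFGGFFGFFFFGFFGGFFGFFFFGGFFGFFGFFGFFFFGFFGGFFGFFFFGGFFGFFGFFGFFFFGFFGGFFGFFFFGGFFGFFGFFGFFFFGFFGGFFGFFFFGGFFGFFFFGGFFGFFFFGGFFGFFGFFGFFFFG

Derivation:
Step 0: GFG
Step 1: FFGGFFFFG
Step 2: GFFGFFFFGFFGGFFGFFGFFGFFFFG
Step 3: FFGGFFGFFFFGGFFGFFGFFGFFFFGGFFGFFFFGFFGGFFGFFFFGGFFGFFFFGGFFGFFFFGGFFGFFGFFGFFFFG
Step 4: GFFGFFFFGFFGGFFGFFFFGGFFGFFGFFGFFFFGFFGGFFGFFFFGGFFGFFFFGGFFGFFFFGGFFGFFGFFGFFFFGFFGGFFGFFFFGGFFGFFGFFGFFFFGGFFGFFFFGFFGGFFGFFFFGGFFGFFGFFGFFFFGFFGGFFGFFFFGGFFGFFGFFGFFFFGFFGGFFGFFFFGGFFGFFGFFGFFFFGFFGGFFGFFFFGGFFGFFFFGGFFGFFFFGGFFGFFGFFGFFFFG


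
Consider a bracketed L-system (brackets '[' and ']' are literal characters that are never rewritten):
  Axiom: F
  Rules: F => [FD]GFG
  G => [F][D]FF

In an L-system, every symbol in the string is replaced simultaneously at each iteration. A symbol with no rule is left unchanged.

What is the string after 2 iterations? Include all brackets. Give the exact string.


Step 0: F
Step 1: [FD]GFG
Step 2: [[FD]GFGD][F][D]FF[FD]GFG[F][D]FF

Answer: [[FD]GFGD][F][D]FF[FD]GFG[F][D]FF


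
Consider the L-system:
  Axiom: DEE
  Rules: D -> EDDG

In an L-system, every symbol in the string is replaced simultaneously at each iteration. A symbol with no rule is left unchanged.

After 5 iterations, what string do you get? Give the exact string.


Answer: EEEEEDDGEDDGGEEDDGEDDGGGEEEDDGEDDGGEEDDGEDDGGGGEEEEDDGEDDGGEEDDGEDDGGGEEEDDGEDDGGEEDDGEDDGGGGGEE

Derivation:
Step 0: DEE
Step 1: EDDGEE
Step 2: EEDDGEDDGGEE
Step 3: EEEDDGEDDGGEEDDGEDDGGGEE
Step 4: EEEEDDGEDDGGEEDDGEDDGGGEEEDDGEDDGGEEDDGEDDGGGGEE
Step 5: EEEEEDDGEDDGGEEDDGEDDGGGEEEDDGEDDGGEEDDGEDDGGGGEEEEDDGEDDGGEEDDGEDDGGGEEEDDGEDDGGEEDDGEDDGGGGGEE


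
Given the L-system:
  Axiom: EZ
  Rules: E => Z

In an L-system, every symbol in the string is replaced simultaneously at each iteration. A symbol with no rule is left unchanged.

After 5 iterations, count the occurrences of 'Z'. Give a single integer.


Step 0: EZ  (1 'Z')
Step 1: ZZ  (2 'Z')
Step 2: ZZ  (2 'Z')
Step 3: ZZ  (2 'Z')
Step 4: ZZ  (2 'Z')
Step 5: ZZ  (2 'Z')

Answer: 2


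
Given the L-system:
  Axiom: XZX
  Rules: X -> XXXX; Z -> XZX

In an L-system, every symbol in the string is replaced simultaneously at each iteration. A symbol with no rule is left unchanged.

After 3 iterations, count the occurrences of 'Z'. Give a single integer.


Answer: 1

Derivation:
Step 0: XZX  (1 'Z')
Step 1: XXXXXZXXXXX  (1 'Z')
Step 2: XXXXXXXXXXXXXXXXXXXXXZXXXXXXXXXXXXXXXXXXXXX  (1 'Z')
Step 3: XXXXXXXXXXXXXXXXXXXXXXXXXXXXXXXXXXXXXXXXXXXXXXXXXXXXXXXXXXXXXXXXXXXXXXXXXXXXXXXXXXXXXZXXXXXXXXXXXXXXXXXXXXXXXXXXXXXXXXXXXXXXXXXXXXXXXXXXXXXXXXXXXXXXXXXXXXXXXXXXXXXXXXXXXXX  (1 'Z')


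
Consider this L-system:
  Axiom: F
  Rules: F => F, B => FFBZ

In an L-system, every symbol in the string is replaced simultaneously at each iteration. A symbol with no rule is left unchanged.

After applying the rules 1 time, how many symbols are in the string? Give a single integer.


Step 0: length = 1
Step 1: length = 1

Answer: 1


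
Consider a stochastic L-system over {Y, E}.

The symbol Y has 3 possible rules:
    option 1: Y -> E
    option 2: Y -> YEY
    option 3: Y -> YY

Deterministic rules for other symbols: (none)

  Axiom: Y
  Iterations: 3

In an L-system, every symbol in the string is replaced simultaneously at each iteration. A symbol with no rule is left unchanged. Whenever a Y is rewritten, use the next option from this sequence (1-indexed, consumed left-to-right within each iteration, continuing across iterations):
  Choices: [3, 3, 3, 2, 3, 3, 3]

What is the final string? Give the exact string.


Answer: YEYYYYYYY

Derivation:
Step 0: Y
Step 1: YY  (used choices [3])
Step 2: YYYY  (used choices [3, 3])
Step 3: YEYYYYYYY  (used choices [2, 3, 3, 3])


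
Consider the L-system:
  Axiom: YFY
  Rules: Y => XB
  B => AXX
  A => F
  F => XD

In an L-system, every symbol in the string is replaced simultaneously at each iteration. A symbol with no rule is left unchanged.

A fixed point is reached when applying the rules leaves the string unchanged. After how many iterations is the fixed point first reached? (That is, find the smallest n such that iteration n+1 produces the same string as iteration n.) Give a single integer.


Answer: 4

Derivation:
Step 0: YFY
Step 1: XBXDXB
Step 2: XAXXXDXAXX
Step 3: XFXXXDXFXX
Step 4: XXDXXXDXXDXX
Step 5: XXDXXXDXXDXX  (unchanged — fixed point at step 4)


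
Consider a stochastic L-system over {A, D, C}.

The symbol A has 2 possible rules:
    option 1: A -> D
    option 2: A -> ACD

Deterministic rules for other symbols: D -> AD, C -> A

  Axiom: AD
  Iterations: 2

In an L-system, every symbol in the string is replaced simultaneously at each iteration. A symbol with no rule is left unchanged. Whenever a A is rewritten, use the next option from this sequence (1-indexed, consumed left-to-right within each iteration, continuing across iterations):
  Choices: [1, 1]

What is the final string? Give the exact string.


Answer: ADDAD

Derivation:
Step 0: AD
Step 1: DAD  (used choices [1])
Step 2: ADDAD  (used choices [1])


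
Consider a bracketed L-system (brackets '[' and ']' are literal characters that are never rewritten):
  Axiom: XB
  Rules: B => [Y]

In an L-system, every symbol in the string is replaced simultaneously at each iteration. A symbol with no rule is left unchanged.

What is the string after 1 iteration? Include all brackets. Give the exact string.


Step 0: XB
Step 1: X[Y]

Answer: X[Y]


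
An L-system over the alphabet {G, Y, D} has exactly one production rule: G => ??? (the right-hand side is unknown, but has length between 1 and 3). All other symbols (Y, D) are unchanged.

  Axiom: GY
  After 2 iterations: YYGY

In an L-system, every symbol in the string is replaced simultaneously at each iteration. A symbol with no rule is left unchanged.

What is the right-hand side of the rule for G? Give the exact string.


Answer: YG

Derivation:
Trying G => YG:
  Step 0: GY
  Step 1: YGY
  Step 2: YYGY
Matches the given result.


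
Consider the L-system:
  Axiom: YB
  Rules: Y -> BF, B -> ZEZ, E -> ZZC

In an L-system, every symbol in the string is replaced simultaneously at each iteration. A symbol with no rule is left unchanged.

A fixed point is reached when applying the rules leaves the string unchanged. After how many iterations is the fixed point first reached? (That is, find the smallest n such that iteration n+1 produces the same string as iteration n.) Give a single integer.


Step 0: YB
Step 1: BFZEZ
Step 2: ZEZFZZZCZ
Step 3: ZZZCZFZZZCZ
Step 4: ZZZCZFZZZCZ  (unchanged — fixed point at step 3)

Answer: 3


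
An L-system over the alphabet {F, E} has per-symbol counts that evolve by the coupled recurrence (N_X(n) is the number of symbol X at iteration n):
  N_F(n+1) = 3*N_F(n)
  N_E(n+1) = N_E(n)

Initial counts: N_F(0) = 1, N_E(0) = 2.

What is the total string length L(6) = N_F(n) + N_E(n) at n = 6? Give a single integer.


Answer: 731

Derivation:
Step 0: N_F=1, N_E=2, L=3
Step 1: N_F=3, N_E=2, L=5
Step 2: N_F=9, N_E=2, L=11
Step 3: N_F=27, N_E=2, L=29
Step 4: N_F=81, N_E=2, L=83
Step 5: N_F=243, N_E=2, L=245
Step 6: N_F=729, N_E=2, L=731


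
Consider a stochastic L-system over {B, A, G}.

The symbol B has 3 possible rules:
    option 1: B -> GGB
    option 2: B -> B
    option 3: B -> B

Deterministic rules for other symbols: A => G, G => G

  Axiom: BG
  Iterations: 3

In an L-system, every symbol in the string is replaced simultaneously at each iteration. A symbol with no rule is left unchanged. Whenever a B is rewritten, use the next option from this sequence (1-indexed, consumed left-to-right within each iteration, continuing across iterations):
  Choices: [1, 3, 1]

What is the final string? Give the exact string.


Answer: GGGGBG

Derivation:
Step 0: BG
Step 1: GGBG  (used choices [1])
Step 2: GGBG  (used choices [3])
Step 3: GGGGBG  (used choices [1])


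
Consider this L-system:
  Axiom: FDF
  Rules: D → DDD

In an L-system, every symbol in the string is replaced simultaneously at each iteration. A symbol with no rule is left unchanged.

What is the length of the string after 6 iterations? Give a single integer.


Answer: 731

Derivation:
Step 0: length = 3
Step 1: length = 5
Step 2: length = 11
Step 3: length = 29
Step 4: length = 83
Step 5: length = 245
Step 6: length = 731


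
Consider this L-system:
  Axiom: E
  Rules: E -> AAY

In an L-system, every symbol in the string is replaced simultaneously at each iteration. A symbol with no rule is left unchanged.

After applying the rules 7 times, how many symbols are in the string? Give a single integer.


Step 0: length = 1
Step 1: length = 3
Step 2: length = 3
Step 3: length = 3
Step 4: length = 3
Step 5: length = 3
Step 6: length = 3
Step 7: length = 3

Answer: 3


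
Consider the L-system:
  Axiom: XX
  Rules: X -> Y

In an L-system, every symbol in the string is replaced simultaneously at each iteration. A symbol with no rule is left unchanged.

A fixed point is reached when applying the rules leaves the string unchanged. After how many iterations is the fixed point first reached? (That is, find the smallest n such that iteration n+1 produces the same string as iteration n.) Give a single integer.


Answer: 1

Derivation:
Step 0: XX
Step 1: YY
Step 2: YY  (unchanged — fixed point at step 1)


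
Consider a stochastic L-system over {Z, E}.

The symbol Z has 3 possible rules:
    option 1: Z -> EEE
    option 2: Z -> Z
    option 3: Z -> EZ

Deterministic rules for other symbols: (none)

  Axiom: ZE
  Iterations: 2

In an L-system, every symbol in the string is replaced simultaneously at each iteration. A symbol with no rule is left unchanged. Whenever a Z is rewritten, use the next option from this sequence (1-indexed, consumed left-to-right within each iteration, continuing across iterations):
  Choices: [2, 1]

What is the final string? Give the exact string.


Step 0: ZE
Step 1: ZE  (used choices [2])
Step 2: EEEE  (used choices [1])

Answer: EEEE


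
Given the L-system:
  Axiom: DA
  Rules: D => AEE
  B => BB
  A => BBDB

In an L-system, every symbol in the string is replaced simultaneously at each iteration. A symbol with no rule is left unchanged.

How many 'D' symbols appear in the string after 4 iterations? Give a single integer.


Answer: 1

Derivation:
Step 0: DA  (1 'D')
Step 1: AEEBBDB  (1 'D')
Step 2: BBDBEEBBBBAEEBB  (1 'D')
Step 3: BBBBAEEBBEEBBBBBBBBBBDBEEBBBB  (1 'D')
Step 4: BBBBBBBBBBDBEEBBBBEEBBBBBBBBBBBBBBBBBBBBAEEBBEEBBBBBBBB  (1 'D')


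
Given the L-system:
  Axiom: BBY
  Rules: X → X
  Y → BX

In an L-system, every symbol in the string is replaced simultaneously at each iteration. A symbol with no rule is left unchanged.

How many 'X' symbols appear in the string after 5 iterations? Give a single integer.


Answer: 1

Derivation:
Step 0: BBY  (0 'X')
Step 1: BBBX  (1 'X')
Step 2: BBBX  (1 'X')
Step 3: BBBX  (1 'X')
Step 4: BBBX  (1 'X')
Step 5: BBBX  (1 'X')


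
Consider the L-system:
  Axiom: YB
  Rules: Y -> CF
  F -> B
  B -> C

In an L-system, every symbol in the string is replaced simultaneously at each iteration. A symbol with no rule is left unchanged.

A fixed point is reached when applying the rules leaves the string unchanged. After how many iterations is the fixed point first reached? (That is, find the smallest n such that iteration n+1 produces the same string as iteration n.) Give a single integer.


Step 0: YB
Step 1: CFC
Step 2: CBC
Step 3: CCC
Step 4: CCC  (unchanged — fixed point at step 3)

Answer: 3


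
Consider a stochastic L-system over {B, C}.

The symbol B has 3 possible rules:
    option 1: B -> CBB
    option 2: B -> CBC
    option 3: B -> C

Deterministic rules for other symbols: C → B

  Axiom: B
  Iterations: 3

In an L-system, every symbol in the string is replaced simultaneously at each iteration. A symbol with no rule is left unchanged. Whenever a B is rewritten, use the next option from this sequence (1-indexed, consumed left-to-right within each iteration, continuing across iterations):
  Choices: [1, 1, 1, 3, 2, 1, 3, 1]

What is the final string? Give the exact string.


Step 0: B
Step 1: CBB  (used choices [1])
Step 2: BCBBCBB  (used choices [1, 1])
Step 3: CBCBCCBBBCCBB  (used choices [3, 2, 1, 3, 1])

Answer: CBCBCCBBBCCBB


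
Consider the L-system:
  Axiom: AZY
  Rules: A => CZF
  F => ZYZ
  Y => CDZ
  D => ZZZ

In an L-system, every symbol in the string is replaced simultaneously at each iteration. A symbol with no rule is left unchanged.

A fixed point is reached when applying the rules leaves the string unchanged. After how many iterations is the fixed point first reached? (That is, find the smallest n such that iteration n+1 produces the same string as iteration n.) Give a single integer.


Answer: 4

Derivation:
Step 0: AZY
Step 1: CZFZCDZ
Step 2: CZZYZZCZZZZ
Step 3: CZZCDZZZCZZZZ
Step 4: CZZCZZZZZZCZZZZ
Step 5: CZZCZZZZZZCZZZZ  (unchanged — fixed point at step 4)


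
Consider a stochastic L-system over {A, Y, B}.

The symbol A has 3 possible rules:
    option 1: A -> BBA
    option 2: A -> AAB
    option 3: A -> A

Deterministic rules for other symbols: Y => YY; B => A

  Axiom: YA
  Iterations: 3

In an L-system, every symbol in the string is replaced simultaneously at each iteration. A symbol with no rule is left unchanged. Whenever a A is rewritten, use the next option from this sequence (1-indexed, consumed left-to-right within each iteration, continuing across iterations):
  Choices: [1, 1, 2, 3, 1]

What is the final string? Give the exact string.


Answer: YYYYYYYYAABAAABBA

Derivation:
Step 0: YA
Step 1: YYBBA  (used choices [1])
Step 2: YYYYAABBA  (used choices [1])
Step 3: YYYYYYYYAABAAABBA  (used choices [2, 3, 1])


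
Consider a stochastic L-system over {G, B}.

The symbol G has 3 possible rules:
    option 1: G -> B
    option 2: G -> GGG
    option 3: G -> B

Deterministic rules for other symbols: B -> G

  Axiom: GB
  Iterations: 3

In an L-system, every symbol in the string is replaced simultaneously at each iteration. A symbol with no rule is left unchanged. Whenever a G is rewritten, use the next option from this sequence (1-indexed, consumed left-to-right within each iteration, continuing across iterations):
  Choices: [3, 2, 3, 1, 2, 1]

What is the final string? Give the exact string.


Answer: BBGGGB

Derivation:
Step 0: GB
Step 1: BG  (used choices [3])
Step 2: GGGG  (used choices [2])
Step 3: BBGGGB  (used choices [3, 1, 2, 1])


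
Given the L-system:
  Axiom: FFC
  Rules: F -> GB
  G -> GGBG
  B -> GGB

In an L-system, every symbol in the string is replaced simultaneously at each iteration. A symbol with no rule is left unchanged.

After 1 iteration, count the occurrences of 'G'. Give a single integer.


Answer: 2

Derivation:
Step 0: FFC  (0 'G')
Step 1: GBGBC  (2 'G')


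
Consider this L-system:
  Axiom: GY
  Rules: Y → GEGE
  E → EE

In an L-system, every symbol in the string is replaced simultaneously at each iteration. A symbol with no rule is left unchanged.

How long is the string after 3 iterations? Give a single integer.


Answer: 11

Derivation:
Step 0: length = 2
Step 1: length = 5
Step 2: length = 7
Step 3: length = 11


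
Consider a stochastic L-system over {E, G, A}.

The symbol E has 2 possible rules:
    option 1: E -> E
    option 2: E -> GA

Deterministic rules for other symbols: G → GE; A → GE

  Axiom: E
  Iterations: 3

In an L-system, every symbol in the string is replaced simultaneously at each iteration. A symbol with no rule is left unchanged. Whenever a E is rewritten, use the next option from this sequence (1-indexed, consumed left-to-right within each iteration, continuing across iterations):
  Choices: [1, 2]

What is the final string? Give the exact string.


Answer: GEGE

Derivation:
Step 0: E
Step 1: E  (used choices [1])
Step 2: GA  (used choices [2])
Step 3: GEGE  (used choices [])


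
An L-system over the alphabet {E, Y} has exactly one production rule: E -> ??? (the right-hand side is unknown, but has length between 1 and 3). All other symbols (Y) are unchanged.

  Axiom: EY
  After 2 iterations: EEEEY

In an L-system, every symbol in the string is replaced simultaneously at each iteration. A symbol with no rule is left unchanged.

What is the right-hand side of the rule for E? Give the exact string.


Trying E -> EE:
  Step 0: EY
  Step 1: EEY
  Step 2: EEEEY
Matches the given result.

Answer: EE


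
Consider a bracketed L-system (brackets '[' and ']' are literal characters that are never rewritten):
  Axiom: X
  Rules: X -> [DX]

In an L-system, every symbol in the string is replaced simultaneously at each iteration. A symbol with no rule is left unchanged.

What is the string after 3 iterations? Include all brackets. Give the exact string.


Answer: [D[D[DX]]]

Derivation:
Step 0: X
Step 1: [DX]
Step 2: [D[DX]]
Step 3: [D[D[DX]]]


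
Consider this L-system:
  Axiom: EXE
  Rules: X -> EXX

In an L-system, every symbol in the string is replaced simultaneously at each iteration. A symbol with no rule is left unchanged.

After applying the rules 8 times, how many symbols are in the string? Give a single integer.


Step 0: length = 3
Step 1: length = 5
Step 2: length = 9
Step 3: length = 17
Step 4: length = 33
Step 5: length = 65
Step 6: length = 129
Step 7: length = 257
Step 8: length = 513

Answer: 513


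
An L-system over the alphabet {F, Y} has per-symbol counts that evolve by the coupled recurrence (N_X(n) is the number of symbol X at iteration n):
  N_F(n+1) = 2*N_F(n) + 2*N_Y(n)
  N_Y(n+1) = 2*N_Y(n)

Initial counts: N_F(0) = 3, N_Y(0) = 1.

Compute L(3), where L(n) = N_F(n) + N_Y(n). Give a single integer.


Answer: 56

Derivation:
Step 0: N_F=3, N_Y=1, L=4
Step 1: N_F=8, N_Y=2, L=10
Step 2: N_F=20, N_Y=4, L=24
Step 3: N_F=48, N_Y=8, L=56


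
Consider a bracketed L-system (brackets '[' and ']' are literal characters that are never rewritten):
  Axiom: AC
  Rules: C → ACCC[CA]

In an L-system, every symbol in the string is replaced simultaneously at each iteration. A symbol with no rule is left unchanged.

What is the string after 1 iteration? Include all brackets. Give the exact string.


Step 0: AC
Step 1: AACCC[CA]

Answer: AACCC[CA]


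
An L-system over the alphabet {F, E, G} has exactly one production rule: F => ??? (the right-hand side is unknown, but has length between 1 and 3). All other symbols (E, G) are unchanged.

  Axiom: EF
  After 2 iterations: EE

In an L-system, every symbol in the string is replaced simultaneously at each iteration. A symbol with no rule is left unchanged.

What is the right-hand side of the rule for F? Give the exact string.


Trying F => E:
  Step 0: EF
  Step 1: EE
  Step 2: EE
Matches the given result.

Answer: E


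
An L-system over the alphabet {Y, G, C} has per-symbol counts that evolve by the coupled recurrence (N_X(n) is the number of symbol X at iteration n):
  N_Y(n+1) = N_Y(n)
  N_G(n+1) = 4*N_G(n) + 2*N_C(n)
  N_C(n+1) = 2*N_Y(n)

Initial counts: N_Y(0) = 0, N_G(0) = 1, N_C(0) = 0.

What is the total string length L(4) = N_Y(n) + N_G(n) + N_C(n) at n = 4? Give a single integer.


Answer: 256

Derivation:
Step 0: N_Y=0, N_G=1, N_C=0, L=1
Step 1: N_Y=0, N_G=4, N_C=0, L=4
Step 2: N_Y=0, N_G=16, N_C=0, L=16
Step 3: N_Y=0, N_G=64, N_C=0, L=64
Step 4: N_Y=0, N_G=256, N_C=0, L=256


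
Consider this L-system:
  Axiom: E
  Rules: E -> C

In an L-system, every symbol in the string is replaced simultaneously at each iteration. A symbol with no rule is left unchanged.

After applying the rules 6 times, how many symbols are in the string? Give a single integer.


Answer: 1

Derivation:
Step 0: length = 1
Step 1: length = 1
Step 2: length = 1
Step 3: length = 1
Step 4: length = 1
Step 5: length = 1
Step 6: length = 1


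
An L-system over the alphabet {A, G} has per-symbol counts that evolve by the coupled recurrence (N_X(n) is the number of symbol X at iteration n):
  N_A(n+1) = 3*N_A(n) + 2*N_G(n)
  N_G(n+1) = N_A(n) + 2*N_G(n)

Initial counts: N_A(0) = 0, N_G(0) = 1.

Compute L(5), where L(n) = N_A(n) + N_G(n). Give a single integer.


Step 0: N_A=0, N_G=1, L=1
Step 1: N_A=2, N_G=2, L=4
Step 2: N_A=10, N_G=6, L=16
Step 3: N_A=42, N_G=22, L=64
Step 4: N_A=170, N_G=86, L=256
Step 5: N_A=682, N_G=342, L=1024

Answer: 1024


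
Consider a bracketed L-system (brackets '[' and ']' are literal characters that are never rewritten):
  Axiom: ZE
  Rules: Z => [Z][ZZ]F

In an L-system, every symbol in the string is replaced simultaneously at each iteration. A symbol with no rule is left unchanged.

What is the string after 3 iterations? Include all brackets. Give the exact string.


Step 0: ZE
Step 1: [Z][ZZ]FE
Step 2: [[Z][ZZ]F][[Z][ZZ]F[Z][ZZ]F]FE
Step 3: [[[Z][ZZ]F][[Z][ZZ]F[Z][ZZ]F]F][[[Z][ZZ]F][[Z][ZZ]F[Z][ZZ]F]F[[Z][ZZ]F][[Z][ZZ]F[Z][ZZ]F]F]FE

Answer: [[[Z][ZZ]F][[Z][ZZ]F[Z][ZZ]F]F][[[Z][ZZ]F][[Z][ZZ]F[Z][ZZ]F]F[[Z][ZZ]F][[Z][ZZ]F[Z][ZZ]F]F]FE


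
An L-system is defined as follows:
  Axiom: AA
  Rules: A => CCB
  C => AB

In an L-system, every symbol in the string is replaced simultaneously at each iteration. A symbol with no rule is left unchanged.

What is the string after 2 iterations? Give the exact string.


Step 0: AA
Step 1: CCBCCB
Step 2: ABABBABABB

Answer: ABABBABABB


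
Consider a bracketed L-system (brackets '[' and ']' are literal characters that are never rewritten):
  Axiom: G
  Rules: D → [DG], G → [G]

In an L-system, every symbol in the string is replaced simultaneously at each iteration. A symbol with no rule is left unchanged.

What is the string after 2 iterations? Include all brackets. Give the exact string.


Step 0: G
Step 1: [G]
Step 2: [[G]]

Answer: [[G]]


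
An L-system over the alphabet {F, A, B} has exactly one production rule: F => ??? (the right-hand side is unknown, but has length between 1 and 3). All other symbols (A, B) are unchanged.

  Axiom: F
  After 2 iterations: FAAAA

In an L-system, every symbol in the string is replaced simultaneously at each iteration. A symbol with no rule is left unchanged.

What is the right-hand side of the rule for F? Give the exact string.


Trying F => FAA:
  Step 0: F
  Step 1: FAA
  Step 2: FAAAA
Matches the given result.

Answer: FAA


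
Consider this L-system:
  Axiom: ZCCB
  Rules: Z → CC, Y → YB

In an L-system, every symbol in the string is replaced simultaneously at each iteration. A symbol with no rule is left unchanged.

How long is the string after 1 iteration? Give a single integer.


Answer: 5

Derivation:
Step 0: length = 4
Step 1: length = 5


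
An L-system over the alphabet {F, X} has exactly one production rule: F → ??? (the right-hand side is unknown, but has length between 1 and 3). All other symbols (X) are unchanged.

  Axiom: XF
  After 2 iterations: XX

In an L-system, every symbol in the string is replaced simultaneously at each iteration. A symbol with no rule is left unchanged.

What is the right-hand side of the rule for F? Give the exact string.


Answer: X

Derivation:
Trying F → X:
  Step 0: XF
  Step 1: XX
  Step 2: XX
Matches the given result.


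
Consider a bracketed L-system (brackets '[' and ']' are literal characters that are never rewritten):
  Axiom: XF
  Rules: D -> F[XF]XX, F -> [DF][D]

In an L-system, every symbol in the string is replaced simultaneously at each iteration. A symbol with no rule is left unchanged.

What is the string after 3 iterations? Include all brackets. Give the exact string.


Step 0: XF
Step 1: X[DF][D]
Step 2: X[F[XF]XX[DF][D]][F[XF]XX]
Step 3: X[[DF][D][X[DF][D]]XX[F[XF]XX[DF][D]][F[XF]XX]][[DF][D][X[DF][D]]XX]

Answer: X[[DF][D][X[DF][D]]XX[F[XF]XX[DF][D]][F[XF]XX]][[DF][D][X[DF][D]]XX]


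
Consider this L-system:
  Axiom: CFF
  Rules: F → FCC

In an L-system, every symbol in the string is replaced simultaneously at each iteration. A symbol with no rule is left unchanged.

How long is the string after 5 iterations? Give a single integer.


Answer: 23

Derivation:
Step 0: length = 3
Step 1: length = 7
Step 2: length = 11
Step 3: length = 15
Step 4: length = 19
Step 5: length = 23


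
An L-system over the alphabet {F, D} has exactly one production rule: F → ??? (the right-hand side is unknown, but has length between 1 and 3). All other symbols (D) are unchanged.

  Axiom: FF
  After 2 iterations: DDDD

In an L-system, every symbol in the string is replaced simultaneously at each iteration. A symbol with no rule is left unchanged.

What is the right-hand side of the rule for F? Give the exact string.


Trying F → DD:
  Step 0: FF
  Step 1: DDDD
  Step 2: DDDD
Matches the given result.

Answer: DD


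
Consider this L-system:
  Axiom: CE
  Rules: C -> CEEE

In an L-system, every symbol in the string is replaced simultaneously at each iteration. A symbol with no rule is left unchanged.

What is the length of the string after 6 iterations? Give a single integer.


Answer: 20

Derivation:
Step 0: length = 2
Step 1: length = 5
Step 2: length = 8
Step 3: length = 11
Step 4: length = 14
Step 5: length = 17
Step 6: length = 20


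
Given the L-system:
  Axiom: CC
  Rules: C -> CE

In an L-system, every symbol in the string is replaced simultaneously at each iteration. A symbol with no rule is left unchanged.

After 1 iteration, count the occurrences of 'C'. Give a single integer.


Answer: 2

Derivation:
Step 0: CC  (2 'C')
Step 1: CECE  (2 'C')


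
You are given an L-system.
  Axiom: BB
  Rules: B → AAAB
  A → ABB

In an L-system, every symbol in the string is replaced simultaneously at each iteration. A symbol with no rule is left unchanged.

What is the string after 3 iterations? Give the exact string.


Step 0: BB
Step 1: AAABAAAB
Step 2: ABBABBABBAAABABBABBABBAAAB
Step 3: ABBAAABAAABABBAAABAAABABBAAABAAABABBABBABBAAABABBAAABAAABABBAAABAAABABBAAABAAABABBABBABBAAAB

Answer: ABBAAABAAABABBAAABAAABABBAAABAAABABBABBABBAAABABBAAABAAABABBAAABAAABABBAAABAAABABBABBABBAAAB


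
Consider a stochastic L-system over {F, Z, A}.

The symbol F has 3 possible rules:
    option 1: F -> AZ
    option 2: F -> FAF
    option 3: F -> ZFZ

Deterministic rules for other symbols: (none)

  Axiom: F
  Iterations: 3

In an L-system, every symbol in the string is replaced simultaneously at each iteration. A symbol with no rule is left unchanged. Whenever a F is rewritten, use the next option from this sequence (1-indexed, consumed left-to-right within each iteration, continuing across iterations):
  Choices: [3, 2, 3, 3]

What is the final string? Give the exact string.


Answer: ZZFZAZFZZ

Derivation:
Step 0: F
Step 1: ZFZ  (used choices [3])
Step 2: ZFAFZ  (used choices [2])
Step 3: ZZFZAZFZZ  (used choices [3, 3])


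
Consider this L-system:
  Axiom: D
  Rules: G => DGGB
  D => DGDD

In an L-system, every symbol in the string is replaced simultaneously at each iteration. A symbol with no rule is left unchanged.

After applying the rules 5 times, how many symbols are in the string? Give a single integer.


Step 0: length = 1
Step 1: length = 4
Step 2: length = 16
Step 3: length = 61
Step 4: length = 226
Step 5: length = 826

Answer: 826


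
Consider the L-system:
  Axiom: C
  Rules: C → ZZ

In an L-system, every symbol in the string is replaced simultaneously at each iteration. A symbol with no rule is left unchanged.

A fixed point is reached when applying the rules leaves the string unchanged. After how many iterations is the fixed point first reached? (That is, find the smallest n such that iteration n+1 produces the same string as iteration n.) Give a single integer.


Answer: 1

Derivation:
Step 0: C
Step 1: ZZ
Step 2: ZZ  (unchanged — fixed point at step 1)


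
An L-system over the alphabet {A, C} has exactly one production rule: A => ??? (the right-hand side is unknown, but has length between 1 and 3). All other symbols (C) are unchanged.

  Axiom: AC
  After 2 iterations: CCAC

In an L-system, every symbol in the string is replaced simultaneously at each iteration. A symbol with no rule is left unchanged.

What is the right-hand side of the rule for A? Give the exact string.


Trying A => CA:
  Step 0: AC
  Step 1: CAC
  Step 2: CCAC
Matches the given result.

Answer: CA


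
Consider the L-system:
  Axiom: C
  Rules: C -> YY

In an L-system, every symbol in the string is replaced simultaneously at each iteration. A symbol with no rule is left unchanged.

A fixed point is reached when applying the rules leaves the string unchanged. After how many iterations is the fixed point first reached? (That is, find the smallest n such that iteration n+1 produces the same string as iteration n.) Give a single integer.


Answer: 1

Derivation:
Step 0: C
Step 1: YY
Step 2: YY  (unchanged — fixed point at step 1)


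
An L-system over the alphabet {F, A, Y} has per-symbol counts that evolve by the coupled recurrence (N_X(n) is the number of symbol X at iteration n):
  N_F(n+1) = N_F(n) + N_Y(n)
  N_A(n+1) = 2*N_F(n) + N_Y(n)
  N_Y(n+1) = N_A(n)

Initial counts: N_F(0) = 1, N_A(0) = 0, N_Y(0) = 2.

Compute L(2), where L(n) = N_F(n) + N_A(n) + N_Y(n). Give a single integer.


Answer: 13

Derivation:
Step 0: N_F=1, N_A=0, N_Y=2, L=3
Step 1: N_F=3, N_A=4, N_Y=0, L=7
Step 2: N_F=3, N_A=6, N_Y=4, L=13


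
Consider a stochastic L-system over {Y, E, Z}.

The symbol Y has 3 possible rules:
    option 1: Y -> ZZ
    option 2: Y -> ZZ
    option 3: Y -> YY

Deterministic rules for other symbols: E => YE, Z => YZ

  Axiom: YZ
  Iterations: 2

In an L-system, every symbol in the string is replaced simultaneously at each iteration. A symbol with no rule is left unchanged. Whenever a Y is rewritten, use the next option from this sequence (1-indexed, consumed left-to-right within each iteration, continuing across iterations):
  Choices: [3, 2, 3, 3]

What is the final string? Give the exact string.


Step 0: YZ
Step 1: YYYZ  (used choices [3])
Step 2: ZZYYYYYZ  (used choices [2, 3, 3])

Answer: ZZYYYYYZ


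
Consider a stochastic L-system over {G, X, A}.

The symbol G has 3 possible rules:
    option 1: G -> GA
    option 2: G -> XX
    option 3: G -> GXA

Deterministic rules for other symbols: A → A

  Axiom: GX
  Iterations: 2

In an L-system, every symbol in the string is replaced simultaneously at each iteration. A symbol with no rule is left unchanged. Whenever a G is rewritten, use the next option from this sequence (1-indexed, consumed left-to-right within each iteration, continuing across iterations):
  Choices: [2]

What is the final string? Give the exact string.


Step 0: GX
Step 1: XXX  (used choices [2])
Step 2: XXX  (used choices [])

Answer: XXX


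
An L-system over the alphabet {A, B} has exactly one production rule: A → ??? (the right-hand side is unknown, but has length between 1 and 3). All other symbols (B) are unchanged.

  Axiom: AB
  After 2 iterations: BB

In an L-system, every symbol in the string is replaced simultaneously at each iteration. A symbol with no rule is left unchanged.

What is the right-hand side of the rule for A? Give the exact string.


Answer: B

Derivation:
Trying A → B:
  Step 0: AB
  Step 1: BB
  Step 2: BB
Matches the given result.


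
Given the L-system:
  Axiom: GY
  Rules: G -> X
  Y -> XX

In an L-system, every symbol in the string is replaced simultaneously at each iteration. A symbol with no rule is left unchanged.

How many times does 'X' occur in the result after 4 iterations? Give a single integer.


Step 0: GY  (0 'X')
Step 1: XXX  (3 'X')
Step 2: XXX  (3 'X')
Step 3: XXX  (3 'X')
Step 4: XXX  (3 'X')

Answer: 3


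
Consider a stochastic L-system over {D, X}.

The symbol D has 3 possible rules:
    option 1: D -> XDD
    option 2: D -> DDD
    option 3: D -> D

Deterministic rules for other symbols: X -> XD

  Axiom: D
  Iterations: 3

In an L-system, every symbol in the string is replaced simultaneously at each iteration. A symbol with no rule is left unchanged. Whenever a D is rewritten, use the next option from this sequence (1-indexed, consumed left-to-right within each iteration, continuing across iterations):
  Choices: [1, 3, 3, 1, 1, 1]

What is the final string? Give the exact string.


Answer: XDXDDXDDXDD

Derivation:
Step 0: D
Step 1: XDD  (used choices [1])
Step 2: XDDD  (used choices [3, 3])
Step 3: XDXDDXDDXDD  (used choices [1, 1, 1])


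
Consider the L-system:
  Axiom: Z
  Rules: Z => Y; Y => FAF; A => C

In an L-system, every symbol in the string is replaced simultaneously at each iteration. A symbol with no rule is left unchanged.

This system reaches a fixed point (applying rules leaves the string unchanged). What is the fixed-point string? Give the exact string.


Answer: FCF

Derivation:
Step 0: Z
Step 1: Y
Step 2: FAF
Step 3: FCF
Step 4: FCF  (unchanged — fixed point at step 3)


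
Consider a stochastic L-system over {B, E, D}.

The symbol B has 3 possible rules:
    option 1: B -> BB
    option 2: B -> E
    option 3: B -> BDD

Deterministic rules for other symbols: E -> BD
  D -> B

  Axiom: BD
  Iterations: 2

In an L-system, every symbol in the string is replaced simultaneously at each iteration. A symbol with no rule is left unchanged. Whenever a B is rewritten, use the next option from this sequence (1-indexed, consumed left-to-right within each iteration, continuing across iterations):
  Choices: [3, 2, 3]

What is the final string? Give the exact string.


Answer: EBBBDD

Derivation:
Step 0: BD
Step 1: BDDB  (used choices [3])
Step 2: EBBBDD  (used choices [2, 3])


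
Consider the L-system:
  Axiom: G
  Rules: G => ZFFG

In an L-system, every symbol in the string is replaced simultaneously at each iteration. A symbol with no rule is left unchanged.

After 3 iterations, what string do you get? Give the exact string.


Answer: ZFFZFFZFFG

Derivation:
Step 0: G
Step 1: ZFFG
Step 2: ZFFZFFG
Step 3: ZFFZFFZFFG


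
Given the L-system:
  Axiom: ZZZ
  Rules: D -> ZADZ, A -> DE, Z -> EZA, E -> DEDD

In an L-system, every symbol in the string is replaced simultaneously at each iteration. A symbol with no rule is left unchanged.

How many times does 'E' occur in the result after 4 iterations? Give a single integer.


Answer: 57

Derivation:
Step 0: ZZZ  (0 'E')
Step 1: EZAEZAEZA  (3 'E')
Step 2: DEDDEZADEDEDDEZADEDEDDEZADE  (9 'E')
Step 3: ZADZDEDDZADZZADZDEDDEZADEZADZDEDDZADZDEDDZADZZADZDEDDEZADEZADZDEDDZADZDEDDZADZZADZDEDDEZADEZADZDEDD  (15 'E')
Step 4: EZADEZADZEZAZADZDEDDZADZZADZEZADEZADZEZAEZADEZADZEZAZADZDEDDZADZZADZDEDDEZADEZADZDEDDEZADEZADZEZAZADZDEDDZADZZADZEZADEZADZEZAZADZDEDDZADZZADZEZADEZADZEZAEZADEZADZEZAZADZDEDDZADZZADZDEDDEZADEZADZDEDDEZADEZADZEZAZADZDEDDZADZZADZEZADEZADZEZAZADZDEDDZADZZADZEZADEZADZEZAEZADEZADZEZAZADZDEDDZADZZADZDEDDEZADEZADZDEDDEZADEZADZEZAZADZDEDDZADZZADZ  (57 'E')


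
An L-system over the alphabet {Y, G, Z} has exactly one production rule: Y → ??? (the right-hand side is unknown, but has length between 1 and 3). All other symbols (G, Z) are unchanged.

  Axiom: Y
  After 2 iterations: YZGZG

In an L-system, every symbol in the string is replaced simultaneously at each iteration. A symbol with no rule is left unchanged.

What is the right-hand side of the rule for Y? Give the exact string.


Answer: YZG

Derivation:
Trying Y → YZG:
  Step 0: Y
  Step 1: YZG
  Step 2: YZGZG
Matches the given result.


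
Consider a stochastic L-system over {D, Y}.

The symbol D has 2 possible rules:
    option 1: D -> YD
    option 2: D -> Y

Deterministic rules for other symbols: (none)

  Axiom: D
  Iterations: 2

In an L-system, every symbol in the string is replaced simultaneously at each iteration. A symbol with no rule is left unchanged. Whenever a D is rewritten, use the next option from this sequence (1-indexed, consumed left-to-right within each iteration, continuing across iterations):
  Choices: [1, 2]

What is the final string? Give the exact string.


Step 0: D
Step 1: YD  (used choices [1])
Step 2: YY  (used choices [2])

Answer: YY


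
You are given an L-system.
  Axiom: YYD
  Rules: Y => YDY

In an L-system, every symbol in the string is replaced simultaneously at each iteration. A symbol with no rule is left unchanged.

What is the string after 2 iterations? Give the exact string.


Step 0: YYD
Step 1: YDYYDYD
Step 2: YDYDYDYYDYDYDYD

Answer: YDYDYDYYDYDYDYD


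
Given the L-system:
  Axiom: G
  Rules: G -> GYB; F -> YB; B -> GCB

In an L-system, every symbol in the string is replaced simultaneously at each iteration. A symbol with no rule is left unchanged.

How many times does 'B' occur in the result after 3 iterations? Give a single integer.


Step 0: G  (0 'B')
Step 1: GYB  (1 'B')
Step 2: GYBYGCB  (2 'B')
Step 3: GYBYGCBYGYBCGCB  (4 'B')

Answer: 4


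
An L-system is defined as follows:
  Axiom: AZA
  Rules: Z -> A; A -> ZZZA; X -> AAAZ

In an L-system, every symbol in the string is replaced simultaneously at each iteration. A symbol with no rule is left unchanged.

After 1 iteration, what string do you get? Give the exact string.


Answer: ZZZAAZZZA

Derivation:
Step 0: AZA
Step 1: ZZZAAZZZA


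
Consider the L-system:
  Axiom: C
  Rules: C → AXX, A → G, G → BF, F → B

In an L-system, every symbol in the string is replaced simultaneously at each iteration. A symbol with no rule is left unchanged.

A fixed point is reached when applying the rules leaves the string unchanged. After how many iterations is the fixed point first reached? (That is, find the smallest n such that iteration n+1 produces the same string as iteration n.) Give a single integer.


Answer: 4

Derivation:
Step 0: C
Step 1: AXX
Step 2: GXX
Step 3: BFXX
Step 4: BBXX
Step 5: BBXX  (unchanged — fixed point at step 4)


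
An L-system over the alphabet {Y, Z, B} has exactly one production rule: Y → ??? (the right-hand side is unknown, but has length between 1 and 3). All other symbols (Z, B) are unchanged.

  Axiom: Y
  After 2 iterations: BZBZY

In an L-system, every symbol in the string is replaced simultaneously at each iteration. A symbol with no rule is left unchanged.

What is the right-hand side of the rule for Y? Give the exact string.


Trying Y → BZY:
  Step 0: Y
  Step 1: BZY
  Step 2: BZBZY
Matches the given result.

Answer: BZY


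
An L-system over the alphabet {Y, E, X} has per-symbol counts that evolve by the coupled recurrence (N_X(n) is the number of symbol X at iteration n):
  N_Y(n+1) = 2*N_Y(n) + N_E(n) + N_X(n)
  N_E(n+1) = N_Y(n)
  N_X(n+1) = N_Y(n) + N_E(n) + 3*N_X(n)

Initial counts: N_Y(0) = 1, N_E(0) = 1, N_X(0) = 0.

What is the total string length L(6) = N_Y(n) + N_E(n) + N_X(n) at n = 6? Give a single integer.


Step 0: N_Y=1, N_E=1, N_X=0, L=2
Step 1: N_Y=3, N_E=1, N_X=2, L=6
Step 2: N_Y=9, N_E=3, N_X=10, L=22
Step 3: N_Y=31, N_E=9, N_X=42, L=82
Step 4: N_Y=113, N_E=31, N_X=166, L=310
Step 5: N_Y=423, N_E=113, N_X=642, L=1178
Step 6: N_Y=1601, N_E=423, N_X=2462, L=4486

Answer: 4486


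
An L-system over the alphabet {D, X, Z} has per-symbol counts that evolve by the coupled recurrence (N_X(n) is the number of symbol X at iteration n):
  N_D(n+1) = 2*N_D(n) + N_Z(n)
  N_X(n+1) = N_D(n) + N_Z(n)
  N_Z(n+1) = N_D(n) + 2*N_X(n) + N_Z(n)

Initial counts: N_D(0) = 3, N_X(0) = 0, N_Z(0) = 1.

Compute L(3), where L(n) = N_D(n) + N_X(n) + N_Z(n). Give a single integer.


Answer: 151

Derivation:
Step 0: N_D=3, N_X=0, N_Z=1, L=4
Step 1: N_D=7, N_X=4, N_Z=4, L=15
Step 2: N_D=18, N_X=11, N_Z=19, L=48
Step 3: N_D=55, N_X=37, N_Z=59, L=151


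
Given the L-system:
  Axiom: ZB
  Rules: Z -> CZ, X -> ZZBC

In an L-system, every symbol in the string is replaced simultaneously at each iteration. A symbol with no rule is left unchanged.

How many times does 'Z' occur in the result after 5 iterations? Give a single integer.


Step 0: ZB  (1 'Z')
Step 1: CZB  (1 'Z')
Step 2: CCZB  (1 'Z')
Step 3: CCCZB  (1 'Z')
Step 4: CCCCZB  (1 'Z')
Step 5: CCCCCZB  (1 'Z')

Answer: 1
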